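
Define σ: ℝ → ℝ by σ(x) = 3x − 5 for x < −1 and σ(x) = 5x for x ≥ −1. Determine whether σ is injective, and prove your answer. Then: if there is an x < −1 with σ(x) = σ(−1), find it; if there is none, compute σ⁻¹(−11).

Both pieces are strictly increasing (slopes 3 and 5), so each is injective on its own interval.
The left piece maps (−∞, −1) onto (−∞, −8); the right piece maps [−1, ∞) onto [−5, ∞).
These images are disjoint, so no value is attained by both pieces. So σ is injective.
Because the two images are disjoint, no x < −1 has σ(x) = σ(−1), so we compute σ⁻¹(−11): −11 lies in (−∞, −8), so solve 3x − 5 = −11: x = (−11 + 5)/3 = −2.

-2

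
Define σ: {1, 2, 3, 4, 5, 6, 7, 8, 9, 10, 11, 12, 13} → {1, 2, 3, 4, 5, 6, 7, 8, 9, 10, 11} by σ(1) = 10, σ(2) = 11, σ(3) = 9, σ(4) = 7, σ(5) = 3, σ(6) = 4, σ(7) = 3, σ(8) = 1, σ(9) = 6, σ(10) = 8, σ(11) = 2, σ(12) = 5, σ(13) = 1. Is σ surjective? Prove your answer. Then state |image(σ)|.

11

Every element of the codomain has a preimage: 1 = σ(8), 2 = σ(11), 3 = σ(5), 4 = σ(6), 5 = σ(12), 6 = σ(9), 7 = σ(4), 8 = σ(10), 9 = σ(3), 10 = σ(1), 11 = σ(2).
Thus σ is surjective.
The image of σ is {1, 2, 3, 4, 5, 6, 7, 8, 9, 10, 11}, which has 11 elements.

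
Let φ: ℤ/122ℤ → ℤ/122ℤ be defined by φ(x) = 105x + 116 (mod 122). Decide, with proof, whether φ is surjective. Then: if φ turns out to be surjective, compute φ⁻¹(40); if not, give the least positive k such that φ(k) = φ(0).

Recall: surjectivity means every element of the codomain has a preimage under φ.
Since gcd(105, 122) = 1, 105 is invertible modulo 122. Euclid's algorithm: 122 = 1·105 + 17, 105 = 6·17 + 3, 17 = 5·3 + 2, 3 = 1·2 + 1; back-substituting gives 1 = 43·105 − 37·122, so 105⁻¹ ≡ 43 (mod 122).
Then y ↦ 43(y − 116) is a two-sided inverse to φ, so every y ∈ ℤ/122ℤ has a preimage.
Hence φ is surjective.
Since φ is surjective, we compute φ⁻¹(40): solve 105x + 116 ≡ 40 (mod 122), i.e. 105x ≡ 46 (mod 122).
Multiplying by 105⁻¹ = 43 gives x ≡ 43·46 = 1978 = 16·122 + 26 ≡ 26 (mod 122).
Check: φ(26) = 105·26 + 116 = 2846 = 23·122 + 40 ≡ 40 (mod 122).

26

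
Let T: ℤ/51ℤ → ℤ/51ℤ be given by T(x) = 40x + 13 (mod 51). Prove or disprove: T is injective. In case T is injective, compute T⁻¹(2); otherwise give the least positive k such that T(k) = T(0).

If T(x_1) = T(x_2), then 40x_1 ≡ 40x_2 (mod 51). Because gcd(40, 51) = 1, we may cancel 40 to get x_1 ≡ x_2 (mod 51).
So T is injective.
We now compute 40⁻¹ mod 51 explicitly. Euclid's algorithm: 51 = 1·40 + 11, 40 = 3·11 + 7, 11 = 1·7 + 4, 7 = 1·4 + 3, 4 = 1·3 + 1; back-substituting gives 1 = 37·40 − 29·51, so 40⁻¹ ≡ 37 (mod 51).
Since T is injective, we find T⁻¹(2): we need 40x ≡ 2 − 13 ≡ 40 (mod 51). Using 40⁻¹ = 37: x ≡ 37·40 = 1480 = 29·51 + 1, so x = 1.
Check: T(1) = 40·1 + 13 = 53 = 1·51 + 2 ≡ 2 (mod 51).

1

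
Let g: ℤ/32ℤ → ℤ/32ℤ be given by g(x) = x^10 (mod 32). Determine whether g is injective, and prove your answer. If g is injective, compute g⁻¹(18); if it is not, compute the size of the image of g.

5

g(0) = 0^10 = 0.
g(2): Repeated squaring mod 32: 2^1 ≡ 2, 2^2 ≡ 2² = 4, 2^4 ≡ 4² = 16, 2^8 ≡ 16² = 256 ≡ 0. Since 10 = 8 + 2, 2^10 ≡ 0·4: 0·4 = 0. So 2^10 ≡ 0 (mod 32).
So g(0) = g(2) = 0 while 0 ≠ 2, so g is not injective.
Since g is not injective, we determine |image(g)|. Computing x^10 mod 32 for each x (by repeated squaring, reducing mod 32 at every step), the values g(0), g(1), …, g(31) are: 0, 1, 0, 9, 0, 25, 0, 17, 0, 17, 0, 25, 0, 9, 0, 1, 0, 1, 0, 9, 0, 25, 0, 17, 0, 17, 0, 25, 0, 9, 0, 1.
The distinct values are {0, 1, 9, 17, 25}; there are 5 of them.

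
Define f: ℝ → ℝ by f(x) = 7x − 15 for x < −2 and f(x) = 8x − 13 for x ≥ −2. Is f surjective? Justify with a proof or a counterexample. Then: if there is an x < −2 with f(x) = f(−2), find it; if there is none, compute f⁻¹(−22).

-9/8

Both pieces are strictly increasing (slopes 7 and 8), so each is injective on its own interval.
The left piece maps (−∞, −2) onto (−∞, −29); the right piece maps [−2, ∞) onto [−29, ∞).
These images together cover ℝ, so f is surjective.
Because the two images are disjoint, no x < −2 has f(x) = f(−2), so we compute f⁻¹(−22): −22 lies in [−29, ∞), so solve 8x − 13 = −22: x = (−22 + 13)/8 = −9/8.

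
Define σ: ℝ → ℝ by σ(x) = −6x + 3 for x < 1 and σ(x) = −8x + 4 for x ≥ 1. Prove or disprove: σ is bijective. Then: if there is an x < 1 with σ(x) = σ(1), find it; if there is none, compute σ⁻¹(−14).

9/4

Both pieces are strictly decreasing (slopes −6 and −8), so each is injective on its own interval.
The left piece maps (−∞, 1) onto (−3, ∞); the right piece maps [1, ∞) onto (−∞, −4].
The images leave a gap (−3 has no preimage), so σ is not surjective, hence not bijective.
Because the two images are disjoint, no x < 1 has σ(x) = σ(1), so we compute σ⁻¹(−14): −14 lies in (−∞, −4], so solve −8x + 4 = −14: x = (−14 − 4)/(−8) = 9/4.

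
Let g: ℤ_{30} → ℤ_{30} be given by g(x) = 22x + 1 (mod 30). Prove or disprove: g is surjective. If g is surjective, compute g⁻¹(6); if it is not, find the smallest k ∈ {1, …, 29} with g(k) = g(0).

Since gcd(22, 30) = 2, we have 22x ≡ 0 (mod 2) for all x, so g(x) ≡ 1 (mod 2).
But 0 ≢ 1 (mod 2), so 0 ∈ ℤ_{30} has no preimage. Thus g is not surjective.
Since g is not surjective, we find the least positive k with g(k) = g(0): this means 22k ≡ 0 (mod 30), i.e. 30 ∣ 22k. Since gcd(22, 30) = 2, dividing through by 2 this holds exactly when 15 ∣ 11k, and as gcd(11, 15) = 1, exactly when 15 ∣ k.
The smallest positive such k is 15.

15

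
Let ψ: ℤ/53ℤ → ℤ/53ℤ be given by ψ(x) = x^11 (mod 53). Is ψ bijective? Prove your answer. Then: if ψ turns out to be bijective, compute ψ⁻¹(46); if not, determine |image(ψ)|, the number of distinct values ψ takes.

42

Since 53 is prime, the nonzero elements of ℤ/53ℤ form a cyclic group of order 52.
As gcd(11, 52) = 1, raising to the 11th power is a bijection on this group: if s^11 ≡ t^11 then (st^{−1})^11 = 1, and the only element of order dividing gcd(11, 52) = 1 is 1, so s = t.
With ψ(0) = 0 this makes ψ injective on all of ℤ/53ℤ, hence bijective (finite equal-size domain and codomain). In particular ψ is bijective.
Since ψ is bijective, we find the preimage of 46. The inverse of x ↦ x^11 on (ℤ/53ℤ)^× is x ↦ x^19, because 11·19 = 209 = 4·52 + 1 ≡ 1 (mod 52) and x^{52} = 1 for x ≠ 0 (Fermat). So ψ⁻¹(46) = 46^19 mod 53.
Repeated squaring mod 53: 46^1 ≡ 46, 46^2 ≡ 46² = 2116 ≡ 49, 46^4 ≡ 49² = 2401 ≡ 16, 46^8 ≡ 16² = 256 ≡ 44, 46^16 ≡ 44² = 1936 ≡ 28. Since 19 = 16 + 2 + 1, 46^19 ≡ 28·49·46: 28·49 = 1372 ≡ 47, then 47·46 = 2162 ≡ 42. So 46^19 ≡ 42 (mod 53).
Hence ψ⁻¹(46) = 42.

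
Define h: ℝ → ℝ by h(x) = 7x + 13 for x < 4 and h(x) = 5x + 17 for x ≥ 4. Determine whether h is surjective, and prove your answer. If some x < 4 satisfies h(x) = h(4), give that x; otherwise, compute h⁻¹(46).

24/7

Both pieces are strictly increasing (slopes 7 and 5), so each is injective on its own interval.
The left piece maps (−∞, 4) onto (−∞, 41); the right piece maps [4, ∞) onto [37, ∞).
The union (−∞, 41) ∪ [37, ∞) covers ℝ, so h is surjective.
For the follow-up: the images overlap, so an x < 4 with h(x) = h(4) exists. h(4) = 37; solving 7x + 13 = 37 for x < 4 gives x = (37 − 13)/7 = 24/7.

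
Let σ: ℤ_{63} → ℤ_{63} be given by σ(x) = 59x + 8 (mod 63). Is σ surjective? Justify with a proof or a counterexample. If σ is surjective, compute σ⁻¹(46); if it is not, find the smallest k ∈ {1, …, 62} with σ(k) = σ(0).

Since gcd(59, 63) = 1, 59 is invertible modulo 63. Euclid's algorithm: 63 = 1·59 + 4, 59 = 14·4 + 3, 4 = 1·3 + 1; back-substituting gives 1 = 47·59 − 44·63, so 59⁻¹ ≡ 47 (mod 63).
For any y ∈ ℤ_{63}, x = 47(y − 8) mod 63 satisfies σ(x) = 59·47(y − 8) + 8 ≡ y (since 59·47 ≡ 1 mod 63). So every y has a preimage.
Therefore σ is surjective.
Since σ is surjective, we find σ⁻¹(46): we need 59x ≡ 46 − 8 ≡ 38 (mod 63). Using 59⁻¹ = 47: x ≡ 47·38 = 1786 = 28·63 + 22, so x = 22.
Check: σ(22) = 59·22 + 8 = 1306 = 20·63 + 46 ≡ 46 (mod 63).

22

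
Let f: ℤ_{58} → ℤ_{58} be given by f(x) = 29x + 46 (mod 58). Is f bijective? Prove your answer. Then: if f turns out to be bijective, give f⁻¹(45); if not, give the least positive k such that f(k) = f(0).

Recall that f is injective if f(x_1) = f(x_2) implies x_1 = x_2.
We have gcd(29, 58) = 29 > 1. Taking x_1 = 0 and x_2 = 2: f(0) = 46 and f(2) = 29·2 + 46 = 104 ≡ 46 (mod 58).
So f(0) = f(2) while 0 ≠ 2, hence f is not injective, hence not bijective.
Since f is not bijective, we find the least positive k with f(k) = f(0): this means 29k ≡ 0 (mod 58), i.e. 58 ∣ 29k. Since gcd(29, 58) = 29, dividing through by 29 this holds exactly when 2 ∣ k.
The smallest positive such k is 2.

2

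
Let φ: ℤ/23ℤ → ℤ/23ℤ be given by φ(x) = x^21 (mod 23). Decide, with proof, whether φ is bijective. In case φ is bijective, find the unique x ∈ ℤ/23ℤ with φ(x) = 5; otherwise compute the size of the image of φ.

Since 23 is prime, the nonzero elements of ℤ/23ℤ form a cyclic group of order 22.
As gcd(21, 22) = 1, raising to the 21st power is a bijection on this group: if x_1^21 ≡ x_2^21 then (x_1x_2^{−1})^21 = 1, and the only element of order dividing gcd(21, 22) = 1 is 1, so x_1 = x_2.
With φ(0) = 0 this makes φ injective on all of ℤ/23ℤ, hence bijective (finite equal-size domain and codomain). In particular φ is bijective.
Since φ is bijective, we find the preimage of 5. The inverse of x ↦ x^21 on (ℤ/23ℤ)^× is x ↦ x^21, because 21·21 = 441 = 20·22 + 1 ≡ 1 (mod 22) and x^{22} = 1 for x ≠ 0 (Fermat). So φ⁻¹(5) = 5^21 mod 23.
Repeated squaring mod 23: 5^1 ≡ 5, 5^2 ≡ 5² = 25 ≡ 2, 5^4 ≡ 2² = 4, 5^8 ≡ 4² = 16, 5^16 ≡ 16² = 256 ≡ 3. Since 21 = 16 + 4 + 1, 5^21 ≡ 3·4·5: 3·4 = 12, then 12·5 = 60 ≡ 14. So 5^21 ≡ 14 (mod 23).
Hence φ⁻¹(5) = 14.

14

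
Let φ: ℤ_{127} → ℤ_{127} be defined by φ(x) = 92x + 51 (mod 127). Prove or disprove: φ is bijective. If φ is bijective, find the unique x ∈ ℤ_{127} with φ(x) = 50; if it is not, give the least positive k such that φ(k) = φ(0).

Recall that injectivity means: for all x_1, x_2 in the domain, φ(x_1) = φ(x_2) implies x_1 = x_2.
Suppose φ(x_1) = φ(x_2) in ℤ_{127}. Then 92x_1 + 51 ≡ 92x_2 + 51 (mod 127), therefore 92(x_1 − x_2) ≡ 0 (mod 127).
Since gcd(92, 127) = 1, 92 is invertible modulo 127, thus x_1 − x_2 ≡ 0 (mod 127), i.e. x_1 = x_2.
We now compute 92⁻¹ mod 127 explicitly. Euclid's algorithm: 127 = 1·92 + 35, 92 = 2·35 + 22, 35 = 1·22 + 13, 22 = 1·13 + 9, 13 = 1·9 + 4, 9 = 2·4 + 1; back-substituting gives 1 = 29·92 − 21·127, so 92⁻¹ ≡ 29 (mod 127).
For any y ∈ ℤ_{127}, x = 29(y − 51) mod 127 satisfies φ(x) = 92·29(y − 51) + 51 ≡ y (since 92·29 ≡ 1 mod 127). So every y has a preimage.
So φ is bijective.
Since φ is bijective, we find φ⁻¹(50): we need 92x ≡ 50 − 51 ≡ 126 (mod 127). Using 92⁻¹ = 29: x ≡ 29·126 = 3654 = 28·127 + 98, so x = 98.
Check: φ(98) = 92·98 + 51 = 9067 = 71·127 + 50 ≡ 50 (mod 127).

98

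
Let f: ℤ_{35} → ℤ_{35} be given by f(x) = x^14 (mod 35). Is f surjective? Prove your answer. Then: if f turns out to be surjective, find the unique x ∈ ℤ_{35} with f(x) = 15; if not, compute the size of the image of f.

f(1) = 1^14 = 1.
f(6): Repeated squaring mod 35: 6^1 ≡ 6, 6^2 ≡ 6² = 36 ≡ 1, 6^4 ≡ 1² = 1, 6^8 ≡ 1² = 1. Since 14 = 8 + 4 + 2, 6^14 ≡ 1·1·1: 1·1 = 1, then 1·1 = 1. So 6^14 ≡ 1 (mod 35).
So f(1) = f(6) = 1 while 1 ≠ 6, therefore f is not injective.
A non-injective map from the 35-element set ℤ_{35} to itself takes at most 34 distinct values, so it cannot be surjective. Therefore f is not surjective.
Since f is not surjective, we determine |image(f)|. Computing x^14 mod 35 for each x (by repeated squaring, reducing mod 35 at every step), the values f(0), f(1), …, f(34) are: 0, 1, 4, 9, 16, 25, 1, 14, 29, 11, 30, 16, 4, 29, 21, 15, 11, 9, 9, 11, 15, 21, 29, 4, 16, 30, 11, 29, 14, 1, 25, 16, 9, 4, 1.
The distinct values are {0, 1, 4, 9, 11, 14, 15, 16, 21, 25, 29, 30}; there are 12 of them.

12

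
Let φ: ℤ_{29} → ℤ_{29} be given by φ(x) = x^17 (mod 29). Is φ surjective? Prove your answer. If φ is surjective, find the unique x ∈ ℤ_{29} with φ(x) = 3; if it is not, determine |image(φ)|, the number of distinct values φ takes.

Since 29 is prime, the nonzero elements of ℤ_{29} form a cyclic group of order 28.
As gcd(17, 28) = 1, raising to the 17th power is a bijection on this group: if s^17 ≡ t^17 then (st^{−1})^17 = 1, and the only element of order dividing gcd(17, 28) = 1 is 1, so s = t.
With φ(0) = 0 this makes φ injective on all of ℤ_{29}, hence bijective (finite equal-size domain and codomain). In particular φ is surjective.
Since φ is surjective, we find the preimage of 3. The inverse of x ↦ x^17 on (ℤ_{29})^× is x ↦ x^5, because 17·5 = 85 = 3·28 + 1 ≡ 1 (mod 28) and x^{28} = 1 for x ≠ 0 (Fermat). So φ⁻¹(3) = 3^5 mod 29.
Repeated squaring mod 29: 3^1 ≡ 3, 3^2 ≡ 3² = 9, 3^4 ≡ 9² = 81 ≡ 23. Since 5 = 4 + 1, 3^5 ≡ 23·3: 23·3 = 69 ≡ 11. So 3^5 ≡ 11 (mod 29).
Hence φ⁻¹(3) = 11.

11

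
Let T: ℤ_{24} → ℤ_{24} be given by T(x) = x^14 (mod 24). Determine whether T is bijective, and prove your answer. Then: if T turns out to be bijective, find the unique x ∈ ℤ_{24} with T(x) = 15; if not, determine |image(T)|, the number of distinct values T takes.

T(2): Repeated squaring mod 24: 2^1 ≡ 2, 2^2 ≡ 2² = 4, 2^4 ≡ 4² = 16, 2^8 ≡ 16² = 256 ≡ 16. Since 14 = 8 + 4 + 2, 2^14 ≡ 16·16·4: 16·16 = 256 ≡ 16, then 16·4 = 64 ≡ 16. So 2^14 ≡ 16 (mod 24).
T(4): Repeated squaring mod 24: 4^1 ≡ 4, 4^2 ≡ 4² = 16, 4^4 ≡ 16² = 256 ≡ 16, 4^8 ≡ 16² = 256 ≡ 16. Since 14 = 8 + 4 + 2, 4^14 ≡ 16·16·16: 16·16 = 256 ≡ 16, then 16·16 = 256 ≡ 16. So 4^14 ≡ 16 (mod 24).
So T(2) = T(4) = 16 while 2 ≠ 4, therefore T is not injective, hence not bijective.
Since T is not bijective, we determine |image(T)|. Computing x^14 mod 24 for each x (by repeated squaring, reducing mod 24 at every step), the values T(0), T(1), …, T(23) are: 0, 1, 16, 9, 16, 1, 0, 1, 16, 9, 16, 1, 0, 1, 16, 9, 16, 1, 0, 1, 16, 9, 16, 1.
The distinct values are {0, 1, 9, 16}; there are 4 of them.

4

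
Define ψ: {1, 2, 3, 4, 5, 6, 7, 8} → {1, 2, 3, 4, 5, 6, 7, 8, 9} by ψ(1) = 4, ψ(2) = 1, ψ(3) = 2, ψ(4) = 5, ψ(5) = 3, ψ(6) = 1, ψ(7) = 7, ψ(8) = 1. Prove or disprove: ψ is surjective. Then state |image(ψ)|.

6

No element maps to 6, so ψ is not surjective.
The image of ψ is {1, 2, 3, 4, 5, 7}, which has 6 elements.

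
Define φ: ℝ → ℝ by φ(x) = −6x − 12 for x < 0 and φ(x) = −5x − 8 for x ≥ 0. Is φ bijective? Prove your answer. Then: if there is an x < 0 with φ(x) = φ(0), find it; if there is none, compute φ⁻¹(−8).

Both pieces are strictly decreasing (slopes −6 and −5), so each is injective on its own interval.
The left piece maps (−∞, 0) onto (−12, ∞); the right piece maps [0, ∞) onto (−∞, −8].
These images overlap. In particular φ(0) = −8 (right piece), and solving −6x − 12 = −8 on the left piece gives x = −2/3 < 0.
So φ(−2/3) = φ(0) with −2/3 ≠ 0, and φ is not injective, hence not bijective. This x = −2/3 is the requested value below 0.

-2/3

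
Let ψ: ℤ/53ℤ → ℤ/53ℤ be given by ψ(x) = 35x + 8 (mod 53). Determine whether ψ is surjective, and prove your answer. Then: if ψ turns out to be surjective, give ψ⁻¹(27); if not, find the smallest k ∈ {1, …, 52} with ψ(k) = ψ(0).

Since gcd(35, 53) = 1, 35 is invertible modulo 53. Euclid's algorithm: 53 = 1·35 + 18, 35 = 1·18 + 17, 18 = 1·17 + 1; back-substituting gives 1 = 50·35 − 33·53, so 35⁻¹ ≡ 50 (mod 53).
For any y ∈ ℤ/53ℤ, x = 50(y − 8) mod 53 satisfies ψ(x) = 35·50(y − 8) + 8 ≡ y (since 35·50 ≡ 1 mod 53). So every y has a preimage.
So ψ is surjective.
Since ψ is surjective, we compute ψ⁻¹(27): solve 35x + 8 ≡ 27 (mod 53), i.e. 35x ≡ 19 (mod 53).
Multiplying by 35⁻¹ = 50 gives x ≡ 50·19 = 950 = 17·53 + 49 ≡ 49 (mod 53).
Check: ψ(49) = 35·49 + 8 = 1723 = 32·53 + 27 ≡ 27 (mod 53).

49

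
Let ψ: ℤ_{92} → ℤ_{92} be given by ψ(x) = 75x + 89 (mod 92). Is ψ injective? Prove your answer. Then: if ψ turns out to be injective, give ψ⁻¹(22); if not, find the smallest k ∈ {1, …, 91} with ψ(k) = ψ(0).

31

Suppose ψ(u) = ψ(v) in ℤ_{92}. Then 75u + 89 ≡ 75v + 89 (mod 92), hence 75(u − v) ≡ 0 (mod 92).
Since gcd(75, 92) = 1, 75 is invertible modulo 92, therefore u − v ≡ 0 (mod 92), i.e. u = v.
Thus ψ is injective.
We now compute 75⁻¹ mod 92 explicitly. Euclid's algorithm: 92 = 1·75 + 17, 75 = 4·17 + 7, 17 = 2·7 + 3, 7 = 2·3 + 1; back-substituting gives 1 = 27·75 − 22·92, so 75⁻¹ ≡ 27 (mod 92).
Since ψ is injective, we find ψ⁻¹(22): we need 75x ≡ 22 − 89 ≡ 25 (mod 92). Using 75⁻¹ = 27: x ≡ 27·25 = 675 = 7·92 + 31, so x = 31.
Check: ψ(31) = 75·31 + 89 = 2414 = 26·92 + 22 ≡ 22 (mod 92).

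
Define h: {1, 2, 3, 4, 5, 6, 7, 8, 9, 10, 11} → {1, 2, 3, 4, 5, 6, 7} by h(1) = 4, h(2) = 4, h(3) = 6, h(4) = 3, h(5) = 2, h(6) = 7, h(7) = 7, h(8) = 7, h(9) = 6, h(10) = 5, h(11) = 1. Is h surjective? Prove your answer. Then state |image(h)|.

Every element of the codomain has a preimage: 1 = h(11), 2 = h(5), 3 = h(4), 4 = h(1), 5 = h(10), 6 = h(3), 7 = h(6).
Thus h is surjective.
The image of h is {1, 2, 3, 4, 5, 6, 7}, which has 7 elements.

7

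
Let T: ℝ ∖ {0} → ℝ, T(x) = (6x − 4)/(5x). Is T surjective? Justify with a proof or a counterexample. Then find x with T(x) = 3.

If T(x) = 6/5, cross-multiplying gives 5(6x − 4) = 6(5x), which simplifies to −20 = 0 — false.  So 6/5 has no preimage and T is not surjective.
Solving T(x) = 3: cross-multiplying gives 6x − 4 = 3(5x), which rearranges to −9x = 4, so x = −4/9.

-4/9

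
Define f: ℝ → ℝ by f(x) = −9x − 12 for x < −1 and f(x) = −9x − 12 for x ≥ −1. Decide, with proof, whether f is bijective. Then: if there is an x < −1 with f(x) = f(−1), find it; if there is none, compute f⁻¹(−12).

Both pieces are strictly decreasing (slopes −9 and −9), so each is injective on its own interval.
The left piece maps (−∞, −1) onto (−3, ∞); the right piece maps [−1, ∞) onto (−∞, −3].
Since −3 = −3, the images partition ℝ: f is injective and surjective, hence bijective.
Because the two images are disjoint, no x < −1 has f(x) = f(−1), so we compute f⁻¹(−12): −12 lies in (−∞, −3], so solve −9x − 12 = −12: x = (−12 + 12)/(−9) = 0.

0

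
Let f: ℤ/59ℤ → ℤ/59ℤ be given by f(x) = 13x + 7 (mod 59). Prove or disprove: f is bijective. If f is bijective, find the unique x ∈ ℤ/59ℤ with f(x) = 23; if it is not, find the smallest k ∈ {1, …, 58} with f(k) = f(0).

Suppose f(s) = f(t) in ℤ/59ℤ. Then 13s + 7 ≡ 13t + 7 (mod 59), thus 13(s − t) ≡ 0 (mod 59).
Since gcd(13, 59) = 1, 13 is invertible modulo 59, so s − t ≡ 0 (mod 59), i.e. s = t.
We now compute 13⁻¹ mod 59 explicitly. Euclid's algorithm: 59 = 4·13 + 7, 13 = 1·7 + 6, 7 = 1·6 + 1; back-substituting gives 1 = 50·13 − 11·59, so 13⁻¹ ≡ 50 (mod 59).
Then y ↦ 50(y − 7) is a two-sided inverse to f, so every y ∈ ℤ/59ℤ has a preimage.
Therefore f is bijective.
Since f is bijective, we compute f⁻¹(23): solve 13x + 7 ≡ 23 (mod 59), i.e. 13x ≡ 16 (mod 59).
Multiplying by 13⁻¹ = 50 gives x ≡ 50·16 = 800 = 13·59 + 33 ≡ 33 (mod 59).
Check: f(33) = 13·33 + 7 = 436 = 7·59 + 23 ≡ 23 (mod 59).

33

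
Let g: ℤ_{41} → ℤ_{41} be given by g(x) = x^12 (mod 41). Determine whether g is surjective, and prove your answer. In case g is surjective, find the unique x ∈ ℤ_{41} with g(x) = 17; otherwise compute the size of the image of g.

g(4): Repeated squaring mod 41: 4^1 ≡ 4, 4^2 ≡ 4² = 16, 4^4 ≡ 16² = 256 ≡ 10, 4^8 ≡ 10² = 100 ≡ 18. Since 12 = 8 + 4, 4^12 ≡ 18·10: 18·10 = 180 ≡ 16. So 4^12 ≡ 16 (mod 41).
g(5): Repeated squaring mod 41: 5^1 ≡ 5, 5^2 ≡ 5² = 25, 5^4 ≡ 25² = 625 ≡ 10, 5^8 ≡ 10² = 100 ≡ 18. Since 12 = 8 + 4, 5^12 ≡ 18·10: 18·10 = 180 ≡ 16. So 5^12 ≡ 16 (mod 41).
So g(4) = g(5) = 16 while 4 ≠ 5, hence g is not injective.
A non-injective map from the 41-element set ℤ_{41} to itself takes at most 40 distinct values, so it cannot be surjective. Hence g is not surjective.
Since g is not surjective, we determine |image(g)|. Computing x^12 mod 41 for each x (by repeated squaring, reducing mod 41 at every step), the values g(0), g(1), …, g(40) are: 0, 1, 37, 40, 16, 16, 4, 31, 18, 1, 18, 23, 25, 4, 40, 25, 10, 23, 37, 31, 10, 10, 31, 37, 23, 10, 25, 40, 4, 25, 23, 18, 1, 18, 31, 4, 16, 16, 40, 37, 1.
The distinct values are {0, 1, 4, 10, 16, 18, 23, 25, 31, 37, 40}; there are 11 of them.

11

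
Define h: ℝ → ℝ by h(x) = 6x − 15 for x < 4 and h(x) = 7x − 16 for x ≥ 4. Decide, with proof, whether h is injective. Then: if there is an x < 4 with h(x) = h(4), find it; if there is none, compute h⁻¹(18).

34/7

Both pieces are strictly increasing (slopes 6 and 7), so each is injective on its own interval.
The left piece maps (−∞, 4) onto (−∞, 9); the right piece maps [4, ∞) onto [12, ∞).
These images are disjoint, so no value is attained by both pieces. Therefore h is injective.
Because the two images are disjoint, no x < 4 has h(x) = h(4), so we compute h⁻¹(18): 18 lies in [12, ∞), so solve 7x − 16 = 18: x = (18 + 16)/7 = 34/7.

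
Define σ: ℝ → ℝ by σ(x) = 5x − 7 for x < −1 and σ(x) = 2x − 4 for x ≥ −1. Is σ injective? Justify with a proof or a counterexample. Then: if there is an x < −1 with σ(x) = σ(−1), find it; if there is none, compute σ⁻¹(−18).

Both pieces are strictly increasing (slopes 5 and 2), so each is injective on its own interval.
The left piece maps (−∞, −1) onto (−∞, −12); the right piece maps [−1, ∞) onto [−6, ∞).
These images are disjoint, so no value is attained by both pieces. Thus σ is injective.
Because the two images are disjoint, no x < −1 has σ(x) = σ(−1), so we compute σ⁻¹(−18): −18 lies in (−∞, −12), so solve 5x − 7 = −18: x = (−18 + 7)/5 = −11/5.

-11/5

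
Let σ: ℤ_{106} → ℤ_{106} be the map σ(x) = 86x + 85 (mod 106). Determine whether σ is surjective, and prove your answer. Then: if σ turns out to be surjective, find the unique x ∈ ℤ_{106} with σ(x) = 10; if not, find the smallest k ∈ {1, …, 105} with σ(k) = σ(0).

Recall: σ is surjective if every y in the codomain equals σ(x) for some x in the domain.
Since gcd(86, 106) = 2, we have 86x ≡ 0 (mod 2) for all x, so σ(x) ≡ 1 (mod 2).
But 0 ≢ 1 (mod 2), so 0 ∈ ℤ_{106} has no preimage. So σ is not surjective.
Since σ is not surjective, we find the least positive k with σ(k) = σ(0): this means 86k ≡ 0 (mod 106), i.e. 106 ∣ 86k. Since gcd(86, 106) = 2, dividing through by 2 this holds exactly when 53 ∣ 43k, and as gcd(43, 53) = 1, exactly when 53 ∣ k.
The smallest positive such k is 53.

53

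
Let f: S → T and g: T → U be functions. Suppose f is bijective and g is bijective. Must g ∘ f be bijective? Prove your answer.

Injectivity: if g(f(x_1)) = g(f(x_2)) then f(x_1) = f(x_2) (g injective) so x_1 = x_2 (f injective).
Surjectivity: for c ∈ U pick b with g(b) = c, then a with f(a) = b; then (g ∘ f)(a) = c.
So g ∘ f is bijective.

bijective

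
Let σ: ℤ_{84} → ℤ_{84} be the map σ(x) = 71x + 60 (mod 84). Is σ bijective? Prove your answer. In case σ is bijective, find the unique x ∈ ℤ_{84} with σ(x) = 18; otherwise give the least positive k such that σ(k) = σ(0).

Recall that σ is injective if σ(s) = σ(t) implies s = t.
Suppose σ(s) = σ(t) in ℤ_{84}. Then 71s + 60 ≡ 71t + 60 (mod 84), so 71(s − t) ≡ 0 (mod 84).
Since gcd(71, 84) = 1, 71 is invertible modulo 84, so s − t ≡ 0 (mod 84), i.e. s = t.
We now compute 71⁻¹ mod 84 explicitly. Euclid's algorithm: 84 = 1·71 + 13, 71 = 5·13 + 6, 13 = 2·6 + 1; back-substituting gives 1 = 71·71 − 60·84, so 71⁻¹ ≡ 71 (mod 84).
For any y ∈ ℤ_{84}, x = 71(y − 60) mod 84 satisfies σ(x) = 71·71(y − 60) + 60 ≡ y (since 71·71 ≡ 1 mod 84). So every y has a preimage.
Thus σ is bijective.
Since σ is bijective, we compute σ⁻¹(18): solve 71x + 60 ≡ 18 (mod 84), i.e. 71x ≡ 42 (mod 84).
Multiplying by 71⁻¹ = 71 gives x ≡ 71·42 = 2982 = 35·84 + 42 ≡ 42 (mod 84).
Check: σ(42) = 71·42 + 60 = 3042 = 36·84 + 18 ≡ 18 (mod 84).

42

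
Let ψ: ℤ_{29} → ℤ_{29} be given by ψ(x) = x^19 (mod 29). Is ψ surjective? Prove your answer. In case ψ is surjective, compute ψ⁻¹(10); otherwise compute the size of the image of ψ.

Since 29 is prime, the nonzero elements of ℤ_{29} form a cyclic group of order 28.
As gcd(19, 28) = 1, raising to the 19th power is a bijection on this group: if a^19 ≡ b^19 then (ab^{−1})^19 = 1, and the only element of order dividing gcd(19, 28) = 1 is 1, so a = b.
With ψ(0) = 0 this makes ψ injective on all of ℤ_{29}, hence bijective (finite equal-size domain and codomain). In particular ψ is surjective.
Since ψ is surjective, we find the preimage of 10. The inverse of x ↦ x^19 on (ℤ_{29})^× is x ↦ x^3, because 19·3 = 57 = 2·28 + 1 ≡ 1 (mod 28) and x^{28} = 1 for x ≠ 0 (Fermat). So ψ⁻¹(10) = 10^3 mod 29.
Repeated squaring mod 29: 10^1 ≡ 10, 10^2 ≡ 10² = 100 ≡ 13. Since 3 = 2 + 1, 10^3 ≡ 13·10: 13·10 = 130 ≡ 14. So 10^3 ≡ 14 (mod 29).
Hence ψ⁻¹(10) = 14.

14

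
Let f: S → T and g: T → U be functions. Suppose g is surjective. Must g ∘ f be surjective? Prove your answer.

not surjective

No. Take S = {1}, T = U = {1, 2, 3, 4, 5, 6}, f(1) = 1, and g = identity (surjective).
Then (g ∘ f)(1) = 1, and 6 ∈ U has no preimage under g ∘ f, so g ∘ f is not surjective.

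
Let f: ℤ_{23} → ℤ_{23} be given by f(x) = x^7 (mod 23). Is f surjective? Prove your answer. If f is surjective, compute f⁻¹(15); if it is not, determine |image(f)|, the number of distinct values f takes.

19

Since 23 is prime, the nonzero elements of ℤ_{23} form a cyclic group of order 22.
As gcd(7, 22) = 1, raising to the 7th power is a bijection on this group: if s^7 ≡ t^7 then (st^{−1})^7 = 1, and the only element of order dividing gcd(7, 22) = 1 is 1, so s = t.
With f(0) = 0 this makes f injective on all of ℤ_{23}, hence bijective (finite equal-size domain and codomain). In particular f is surjective.
Since f is surjective, we find the preimage of 15. The inverse of x ↦ x^7 on (ℤ_{23})^× is x ↦ x^19, because 7·19 = 133 = 6·22 + 1 ≡ 1 (mod 22) and x^{22} = 1 for x ≠ 0 (Fermat). So f⁻¹(15) = 15^19 mod 23.
Repeated squaring mod 23: 15^1 ≡ 15, 15^2 ≡ 15² = 225 ≡ 18, 15^4 ≡ 18² = 324 ≡ 2, 15^8 ≡ 2² = 4, 15^16 ≡ 4² = 16. Since 19 = 16 + 2 + 1, 15^19 ≡ 16·18·15: 16·18 = 288 ≡ 12, then 12·15 = 180 ≡ 19. So 15^19 ≡ 19 (mod 23).
Hence f⁻¹(15) = 19.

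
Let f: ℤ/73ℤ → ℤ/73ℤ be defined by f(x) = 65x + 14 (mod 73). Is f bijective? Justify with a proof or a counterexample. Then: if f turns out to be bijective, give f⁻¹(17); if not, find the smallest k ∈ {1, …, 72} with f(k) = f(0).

27

If f(u) = f(v), then 65u ≡ 65v (mod 73). Because gcd(65, 73) = 1, we may cancel 65 to get u ≡ v (mod 73).
We now compute 65⁻¹ mod 73 explicitly. Euclid's algorithm: 73 = 1·65 + 8, 65 = 8·8 + 1; back-substituting gives 1 = 9·65 − 8·73, so 65⁻¹ ≡ 9 (mod 73).
Then y ↦ 9(y − 14) is a two-sided inverse to f, so every y ∈ ℤ/73ℤ has a preimage.
So f is bijective.
Since f is bijective, we compute f⁻¹(17): solve 65x + 14 ≡ 17 (mod 73), i.e. 65x ≡ 3 (mod 73).
Multiplying by 65⁻¹ = 9 gives x ≡ 9·3 = 27 ≡ 27 (mod 73).
Check: f(27) = 65·27 + 14 = 1769 = 24·73 + 17 ≡ 17 (mod 73).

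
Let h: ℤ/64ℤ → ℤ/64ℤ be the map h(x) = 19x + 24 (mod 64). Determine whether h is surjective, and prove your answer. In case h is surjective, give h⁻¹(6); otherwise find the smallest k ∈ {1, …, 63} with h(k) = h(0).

By definition, h is surjective if every y in the codomain equals h(x) for some x in the domain.
Since gcd(19, 64) = 1, 19 is invertible modulo 64. Euclid's algorithm: 64 = 3·19 + 7, 19 = 2·7 + 5, 7 = 1·5 + 2, 5 = 2·2 + 1; back-substituting gives 1 = 27·19 − 8·64, so 19⁻¹ ≡ 27 (mod 64).
Then y ↦ 27(y − 24) is a two-sided inverse to h, so every y ∈ ℤ/64ℤ has a preimage.
So h is surjective.
Since h is surjective, we find h⁻¹(6): we need 19x ≡ 6 − 24 ≡ 46 (mod 64). Using 19⁻¹ = 27: x ≡ 27·46 = 1242 = 19·64 + 26, so x = 26.
Check: h(26) = 19·26 + 24 = 518 = 8·64 + 6 ≡ 6 (mod 64).

26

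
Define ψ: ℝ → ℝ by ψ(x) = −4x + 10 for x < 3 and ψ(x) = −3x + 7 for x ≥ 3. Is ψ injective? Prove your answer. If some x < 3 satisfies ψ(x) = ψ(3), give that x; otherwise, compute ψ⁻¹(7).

3/4

Both pieces are strictly decreasing (slopes −4 and −3), so each is injective on its own interval.
The left piece maps (−∞, 3) onto (−2, ∞); the right piece maps [3, ∞) onto (−∞, −2].
These images are disjoint, so no value is attained by both pieces. Hence ψ is injective.
Because the two images are disjoint, no x < 3 has ψ(x) = ψ(3), so we compute ψ⁻¹(7): 7 lies in (−2, ∞), so solve −4x + 10 = 7: x = (7 − 10)/(−4) = 3/4.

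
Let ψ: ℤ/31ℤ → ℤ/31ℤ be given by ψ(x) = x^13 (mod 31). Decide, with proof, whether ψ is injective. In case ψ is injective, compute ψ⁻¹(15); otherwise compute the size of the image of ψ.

23

Since 31 is prime, the nonzero elements of ℤ/31ℤ form a cyclic group of order 30.
As gcd(13, 30) = 1, raising to the 13th power is a bijection on this group: if x_1^13 ≡ x_2^13 then (x_1x_2^{−1})^13 = 1, and the only element of order dividing gcd(13, 30) = 1 is 1, so x_1 = x_2.
With ψ(0) = 0 this makes ψ injective on all of ℤ/31ℤ, hence bijective (finite equal-size domain and codomain). In particular ψ is injective.
Since ψ is injective, we find the preimage of 15. The inverse of x ↦ x^13 on (ℤ/31ℤ)^× is x ↦ x^7, because 13·7 = 91 = 3·30 + 1 ≡ 1 (mod 30) and x^{30} = 1 for x ≠ 0 (Fermat). So ψ⁻¹(15) = 15^7 mod 31.
Repeated squaring mod 31: 15^1 ≡ 15, 15^2 ≡ 15² = 225 ≡ 8, 15^4 ≡ 8² = 64 ≡ 2. Since 7 = 4 + 2 + 1, 15^7 ≡ 2·8·15: 2·8 = 16, then 16·15 = 240 ≡ 23. So 15^7 ≡ 23 (mod 31).
Hence ψ⁻¹(15) = 23.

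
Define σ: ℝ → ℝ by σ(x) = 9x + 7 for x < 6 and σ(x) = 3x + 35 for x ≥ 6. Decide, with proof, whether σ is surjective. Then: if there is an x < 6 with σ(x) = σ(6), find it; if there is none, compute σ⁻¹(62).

46/9

Both pieces are strictly increasing (slopes 9 and 3), so each is injective on its own interval.
The left piece maps (−∞, 6) onto (−∞, 61); the right piece maps [6, ∞) onto [53, ∞).
The union (−∞, 61) ∪ [53, ∞) covers ℝ, so σ is surjective.
For the follow-up: the images overlap, so an x < 6 with σ(x) = σ(6) exists. σ(6) = 53; solving 9x + 7 = 53 for x < 6 gives x = (53 − 7)/9 = 46/9.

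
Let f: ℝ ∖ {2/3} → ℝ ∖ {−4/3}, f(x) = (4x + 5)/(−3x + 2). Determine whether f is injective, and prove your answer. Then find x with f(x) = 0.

Suppose f(s) = f(t). Cross-multiplying: (4s + 5)(−3t + 2) = (4t + 5)(−3s + 2).
Expanding both sides and cancelling the symmetric terms leaves 23·(s − t) = 0. Since 23 ≠ 0, s = t. Thus f is injective.
Solving f(x) = 0: cross-multiplying gives 4x + 5 = 0(−3x + 2), which rearranges to 4x = −5, so x = −5/4.

-5/4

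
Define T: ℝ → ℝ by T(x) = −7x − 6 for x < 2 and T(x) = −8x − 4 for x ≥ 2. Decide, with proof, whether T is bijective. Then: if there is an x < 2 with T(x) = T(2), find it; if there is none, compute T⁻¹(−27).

Both pieces are strictly decreasing (slopes −7 and −8), so each is injective on its own interval.
The left piece maps (−∞, 2) onto (−20, ∞); the right piece maps [2, ∞) onto (−∞, −20].
Since −20 = −20, the images partition ℝ: T is injective and surjective, hence bijective.
Because the two images are disjoint, no x < 2 has T(x) = T(2), so we compute T⁻¹(−27): −27 lies in (−∞, −20], so solve −8x − 4 = −27: x = (−27 + 4)/(−8) = 23/8.

23/8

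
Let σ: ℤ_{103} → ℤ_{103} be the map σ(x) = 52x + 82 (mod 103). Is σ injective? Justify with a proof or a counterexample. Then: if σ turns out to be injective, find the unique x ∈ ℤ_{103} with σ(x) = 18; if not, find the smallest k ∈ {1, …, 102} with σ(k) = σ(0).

By definition, σ is injective when σ(s) = σ(t) forces s = t.
Suppose σ(s) = σ(t) in ℤ_{103}. Then 52s + 82 ≡ 52t + 82 (mod 103), thus 52(s − t) ≡ 0 (mod 103).
Since gcd(52, 103) = 1, 52 is invertible modulo 103, therefore s − t ≡ 0 (mod 103), i.e. s = t.
So σ is injective.
We now compute 52⁻¹ mod 103 explicitly. Euclid's algorithm: 103 = 1·52 + 51, 52 = 1·51 + 1; back-substituting gives 1 = 2·52 − 1·103, so 52⁻¹ ≡ 2 (mod 103).
Since σ is injective, we compute σ⁻¹(18): solve 52x + 82 ≡ 18 (mod 103), i.e. 52x ≡ 39 (mod 103).
Multiplying by 52⁻¹ = 2 gives x ≡ 2·39 = 78 ≡ 78 (mod 103).
Check: σ(78) = 52·78 + 82 = 4138 = 40·103 + 18 ≡ 18 (mod 103).

78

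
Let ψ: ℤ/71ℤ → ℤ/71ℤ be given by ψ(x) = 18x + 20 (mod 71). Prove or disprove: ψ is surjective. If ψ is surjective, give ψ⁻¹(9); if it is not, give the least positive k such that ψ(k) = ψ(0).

27

Recall: surjectivity means every element of the codomain has a preimage under ψ.
Since gcd(18, 71) = 1, 18 is invertible modulo 71. Euclid's algorithm: 71 = 3·18 + 17, 18 = 1·17 + 1; back-substituting gives 1 = 4·18 − 1·71, so 18⁻¹ ≡ 4 (mod 71).
For any y ∈ ℤ/71ℤ, x = 4(y − 20) mod 71 satisfies ψ(x) = 18·4(y − 20) + 20 ≡ y (since 18·4 ≡ 1 mod 71). So every y has a preimage.
Thus ψ is surjective.
Since ψ is surjective, we find ψ⁻¹(9): we need 18x ≡ 9 − 20 ≡ 60 (mod 71). Using 18⁻¹ = 4: x ≡ 4·60 = 240 = 3·71 + 27, so x = 27.
Check: ψ(27) = 18·27 + 20 = 506 = 7·71 + 9 ≡ 9 (mod 71).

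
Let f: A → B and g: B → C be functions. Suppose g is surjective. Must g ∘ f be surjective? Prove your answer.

not surjective

No. Take A = {0}, B = C = {0, 1, 2}, f(0) = 0, and g = identity (surjective).
Then (g ∘ f)(0) = 0, and 2 ∈ C has no preimage under g ∘ f, so g ∘ f is not surjective.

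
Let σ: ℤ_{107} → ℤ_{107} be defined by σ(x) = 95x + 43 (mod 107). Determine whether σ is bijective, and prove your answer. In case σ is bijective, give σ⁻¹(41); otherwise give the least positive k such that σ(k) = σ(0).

If σ(x_1) = σ(x_2), then 95x_1 ≡ 95x_2 (mod 107). Because gcd(95, 107) = 1, we may cancel 95 to get x_1 ≡ x_2 (mod 107).
We now compute 95⁻¹ mod 107 explicitly. Euclid's algorithm: 107 = 1·95 + 12, 95 = 7·12 + 11, 12 = 1·11 + 1; back-substituting gives 1 = 98·95 − 87·107, so 95⁻¹ ≡ 98 (mod 107).
Then y ↦ 98(y − 43) is a two-sided inverse to σ, so every y ∈ ℤ_{107} has a preimage.
Hence σ is bijective.
Since σ is bijective, we find σ⁻¹(41): we need 95x ≡ 41 − 43 ≡ 105 (mod 107). Using 95⁻¹ = 98: x ≡ 98·105 = 10290 = 96·107 + 18, so x = 18.
Check: σ(18) = 95·18 + 43 = 1753 = 16·107 + 41 ≡ 41 (mod 107).

18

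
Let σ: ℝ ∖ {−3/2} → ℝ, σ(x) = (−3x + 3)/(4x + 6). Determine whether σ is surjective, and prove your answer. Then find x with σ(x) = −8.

If σ(x) = −3/4, cross-multiplying gives 4(−3x + 3) = −3(4x + 6), which simplifies to 12 = −18 — false.  So −3/4 has no preimage and σ is not surjective.
Solving σ(x) = −8: cross-multiplying gives −3x + 3 = −8(4x + 6), which rearranges to 29x = −51, so x = −51/29.

-51/29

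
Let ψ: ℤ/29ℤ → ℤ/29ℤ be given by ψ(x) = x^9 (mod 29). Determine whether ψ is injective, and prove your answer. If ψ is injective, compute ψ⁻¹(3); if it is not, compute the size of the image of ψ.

14

Since 29 is prime, the nonzero elements of ℤ/29ℤ form a cyclic group of order 28.
As gcd(9, 28) = 1, raising to the 9th power is a bijection on this group: if s^9 ≡ t^9 then (st^{−1})^9 = 1, and the only element of order dividing gcd(9, 28) = 1 is 1, so s = t.
With ψ(0) = 0 this makes ψ injective on all of ℤ/29ℤ, hence bijective (finite equal-size domain and codomain). In particular ψ is injective.
Since ψ is injective, we find the preimage of 3. The inverse of x ↦ x^9 on (ℤ/29ℤ)^× is x ↦ x^25, because 9·25 = 225 = 8·28 + 1 ≡ 1 (mod 28) and x^{28} = 1 for x ≠ 0 (Fermat). So ψ⁻¹(3) = 3^25 mod 29.
Repeated squaring mod 29: 3^1 ≡ 3, 3^2 ≡ 3² = 9, 3^4 ≡ 9² = 81 ≡ 23, 3^8 ≡ 23² = 529 ≡ 7, 3^16 ≡ 7² = 49 ≡ 20. Since 25 = 16 + 8 + 1, 3^25 ≡ 20·7·3: 20·7 = 140 ≡ 24, then 24·3 = 72 ≡ 14. So 3^25 ≡ 14 (mod 29).
Hence ψ⁻¹(3) = 14.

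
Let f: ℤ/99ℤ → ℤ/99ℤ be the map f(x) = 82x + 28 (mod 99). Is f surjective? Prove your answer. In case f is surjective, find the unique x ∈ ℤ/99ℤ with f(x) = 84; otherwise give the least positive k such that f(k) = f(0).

20

Recall that f is surjective if every y in the codomain equals f(x) for some x in the domain.
Since gcd(82, 99) = 1, 82 is invertible modulo 99. Euclid's algorithm: 99 = 1·82 + 17, 82 = 4·17 + 14, 17 = 1·14 + 3, 14 = 4·3 + 2, 3 = 1·2 + 1; back-substituting gives 1 = 64·82 − 53·99, so 82⁻¹ ≡ 64 (mod 99).
For any y ∈ ℤ/99ℤ, x = 64(y − 28) mod 99 satisfies f(x) = 82·64(y − 28) + 28 ≡ y (since 82·64 ≡ 1 mod 99). So every y has a preimage.
Therefore f is surjective.
Since f is surjective, we find f⁻¹(84): we need 82x ≡ 84 − 28 ≡ 56 (mod 99). Using 82⁻¹ = 64: x ≡ 64·56 = 3584 = 36·99 + 20, so x = 20.
Check: f(20) = 82·20 + 28 = 1668 = 16·99 + 84 ≡ 84 (mod 99).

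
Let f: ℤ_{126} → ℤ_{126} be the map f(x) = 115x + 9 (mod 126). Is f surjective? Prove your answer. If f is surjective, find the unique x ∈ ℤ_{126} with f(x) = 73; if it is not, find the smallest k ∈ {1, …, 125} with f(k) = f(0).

Since gcd(115, 126) = 1, 115 is invertible modulo 126. Euclid's algorithm: 126 = 1·115 + 11, 115 = 10·11 + 5, 11 = 2·5 + 1; back-substituting gives 1 = 103·115 − 94·126, so 115⁻¹ ≡ 103 (mod 126).
For any y ∈ ℤ_{126}, x = 103(y − 9) mod 126 satisfies f(x) = 115·103(y − 9) + 9 ≡ y (since 115·103 ≡ 1 mod 126). So every y has a preimage.
Hence f is surjective.
Since f is surjective, we find f⁻¹(73): we need 115x ≡ 73 − 9 ≡ 64 (mod 126). Using 115⁻¹ = 103: x ≡ 103·64 = 6592 = 52·126 + 40, so x = 40.
Check: f(40) = 115·40 + 9 = 4609 = 36·126 + 73 ≡ 73 (mod 126).

40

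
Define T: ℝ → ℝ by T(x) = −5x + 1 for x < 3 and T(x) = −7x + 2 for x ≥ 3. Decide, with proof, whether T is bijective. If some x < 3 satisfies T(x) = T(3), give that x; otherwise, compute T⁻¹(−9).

Both pieces are strictly decreasing (slopes −5 and −7), so each is injective on its own interval.
The left piece maps (−∞, 3) onto (−14, ∞); the right piece maps [3, ∞) onto (−∞, −19].
The images leave a gap (−14 has no preimage), so T is not surjective, hence not bijective.
Because the two images are disjoint, no x < 3 has T(x) = T(3), so we compute T⁻¹(−9): −9 lies in (−14, ∞), so solve −5x + 1 = −9: x = (−9 − 1)/(−5) = 2.

2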